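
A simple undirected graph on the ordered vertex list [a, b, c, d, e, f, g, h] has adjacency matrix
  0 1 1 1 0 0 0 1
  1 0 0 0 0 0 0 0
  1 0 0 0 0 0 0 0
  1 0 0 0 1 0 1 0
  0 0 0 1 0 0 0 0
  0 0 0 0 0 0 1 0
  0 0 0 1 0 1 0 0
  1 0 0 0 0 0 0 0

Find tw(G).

1

A width-1 tree decomposition is:
Bags: B1 = {d, g}  B2 = {a, d}  B3 = {f, g}  B4 = {a, b}  B5 = {a, h}  B6 = {a, c}  B7 = {d, e}
Tree: B1–B2, B1–B3, B2–B4, B2–B5, B4–B6, B2–B7
The largest bag has 2 vertices, giving width 1; this decomposition certifies tw(G) ≤ 1. Since G has at least one edge (e.g. d–g), it is not an edgeless graph, so tw(G) ≥ 1. Therefore the treewidth is 1.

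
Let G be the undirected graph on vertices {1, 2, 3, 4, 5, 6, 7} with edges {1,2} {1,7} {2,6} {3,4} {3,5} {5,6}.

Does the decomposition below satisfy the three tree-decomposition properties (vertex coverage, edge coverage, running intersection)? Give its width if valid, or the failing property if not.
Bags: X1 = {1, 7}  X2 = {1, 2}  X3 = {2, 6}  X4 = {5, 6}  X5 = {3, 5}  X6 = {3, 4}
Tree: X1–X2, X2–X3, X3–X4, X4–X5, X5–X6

Checking the three conditions: (i) the bags cover all of {1, 2, 3, 4, 5, 6, 7}; (ii) for each edge, some bag contains both endpoints; (iii) the bags containing any fixed vertex form a subtree. All hold, so the decomposition is valid with width 2 − 1 = 1.

Yes; width 1.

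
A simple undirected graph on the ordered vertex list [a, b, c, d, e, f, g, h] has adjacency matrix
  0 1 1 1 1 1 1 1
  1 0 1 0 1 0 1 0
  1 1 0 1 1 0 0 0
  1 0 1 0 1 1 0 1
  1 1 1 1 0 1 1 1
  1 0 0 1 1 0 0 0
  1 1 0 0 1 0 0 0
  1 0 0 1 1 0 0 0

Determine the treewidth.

3

A width-3 tree decomposition is:
Bags: B1 = {a, c, d, e}  B2 = {a, b, c, e}  B3 = {a, d, e, f}  B4 = {a, b, e, g}  B5 = {a, d, e, h}
Tree: B1–B2, B1–B3, B2–B4, B3–B5
Every bag has size at most 4, so the width is 4 − 1 = 3 and tw(G) ≤ 3. Conversely, {a, d, e, h} is a clique of size 4, and the vertices of any clique must share a bag in every tree decomposition; so some bag has ≥ 4 vertices and tw(G) ≥ 3. Hence tw(G) = 3 exactly.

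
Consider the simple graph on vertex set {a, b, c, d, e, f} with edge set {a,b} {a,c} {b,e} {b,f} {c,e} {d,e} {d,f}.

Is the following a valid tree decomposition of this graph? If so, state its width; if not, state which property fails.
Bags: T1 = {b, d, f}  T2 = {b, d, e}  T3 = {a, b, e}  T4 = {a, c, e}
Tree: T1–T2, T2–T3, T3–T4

Yes; width 2.

Checking the three conditions: (i) the bags cover all of {a, b, c, d, e, f}; (ii) for each edge, some bag contains both endpoints; (iii) the bags containing any fixed vertex form a subtree. All hold, so the decomposition is valid with width 3 − 1 = 2.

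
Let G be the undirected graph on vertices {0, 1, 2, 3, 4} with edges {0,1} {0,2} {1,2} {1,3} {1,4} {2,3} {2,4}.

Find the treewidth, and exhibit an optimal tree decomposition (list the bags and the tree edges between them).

Treewidth 2.
One optimal decomposition is:
Bags: B1 = {1, 2, 3}  B2 = {0, 1, 2}  B3 = {1, 2, 4}
Tree: B1–B2, B1–B3

The largest bag has 3 vertices, giving width 2; this decomposition certifies tw(G) ≤ 2. For the lower bound, the 3 vertices {0, 1, 2} are pairwise adjacent, and any tree decomposition puts a clique entirely inside one bag — forcing width ≥ 2. Combining the bounds, tw(G) = 2.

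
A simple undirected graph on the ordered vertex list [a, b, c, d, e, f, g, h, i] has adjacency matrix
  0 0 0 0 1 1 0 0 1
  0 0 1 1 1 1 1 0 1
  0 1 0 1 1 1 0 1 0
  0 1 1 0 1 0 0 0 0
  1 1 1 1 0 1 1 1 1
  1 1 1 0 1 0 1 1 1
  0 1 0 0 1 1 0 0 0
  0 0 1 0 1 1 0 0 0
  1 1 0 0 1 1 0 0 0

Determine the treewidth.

3

A width-3 tree decomposition is:
Bags: B1 = {b, e, f, g}  B2 = {b, c, e, f}  B3 = {b, e, f, i}  B4 = {c, e, f, h}  B5 = {a, e, f, i}  B6 = {b, c, d, e}
Tree: B1–B2, B2–B3, B2–B4, B3–B5, B2–B6
The largest bag has 4 vertices, giving width 3; this decomposition certifies tw(G) ≤ 3. Conversely, {b, c, d, e} is a clique of size 4, and the vertices of any clique must share a bag in every tree decomposition; so some bag has ≥ 4 vertices and tw(G) ≥ 3. The upper and lower bounds meet at 3, so that is the treewidth.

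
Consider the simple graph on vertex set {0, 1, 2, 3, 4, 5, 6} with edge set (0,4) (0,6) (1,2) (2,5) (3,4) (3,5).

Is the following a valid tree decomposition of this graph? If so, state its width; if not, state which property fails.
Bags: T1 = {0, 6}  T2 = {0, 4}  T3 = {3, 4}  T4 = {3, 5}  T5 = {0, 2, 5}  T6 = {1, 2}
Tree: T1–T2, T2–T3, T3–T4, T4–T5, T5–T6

No — bags containing vertex 0 are not connected in the tree.

A tree decomposition must satisfy three properties: every vertex lies in some bag; for every edge, both endpoints lie together in some bag; and for every vertex, the bags containing it form a connected subtree. Here bags containing vertex 0 are not connected in the tree, so the decomposition is invalid.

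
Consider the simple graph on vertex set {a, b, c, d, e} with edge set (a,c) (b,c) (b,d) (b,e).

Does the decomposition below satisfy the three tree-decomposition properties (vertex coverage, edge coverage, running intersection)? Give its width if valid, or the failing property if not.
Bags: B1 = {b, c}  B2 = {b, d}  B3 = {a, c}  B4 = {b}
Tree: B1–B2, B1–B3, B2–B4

No — vertex e appears in no bag.

A tree decomposition must satisfy three properties: every vertex lies in some bag; for every edge, both endpoints lie together in some bag; and for every vertex, the bags containing it form a connected subtree. Here vertex e appears in no bag, so the decomposition is invalid.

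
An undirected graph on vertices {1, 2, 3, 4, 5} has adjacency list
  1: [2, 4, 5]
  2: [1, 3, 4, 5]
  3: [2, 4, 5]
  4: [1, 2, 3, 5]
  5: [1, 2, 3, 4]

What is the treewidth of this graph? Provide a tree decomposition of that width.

Treewidth 3.
One such decomposition:
Bags: B1 = {2, 3, 4, 5}  B2 = {1, 2, 4, 5}
Tree: B1–B2

Every bag has size at most 4, so the width is 4 − 1 = 3 and tw(G) ≤ 3. For the lower bound, the 4 vertices {1, 2, 4, 5} are pairwise adjacent, and any tree decomposition puts a clique entirely inside one bag — forcing width ≥ 3. Hence tw(G) = 3 exactly.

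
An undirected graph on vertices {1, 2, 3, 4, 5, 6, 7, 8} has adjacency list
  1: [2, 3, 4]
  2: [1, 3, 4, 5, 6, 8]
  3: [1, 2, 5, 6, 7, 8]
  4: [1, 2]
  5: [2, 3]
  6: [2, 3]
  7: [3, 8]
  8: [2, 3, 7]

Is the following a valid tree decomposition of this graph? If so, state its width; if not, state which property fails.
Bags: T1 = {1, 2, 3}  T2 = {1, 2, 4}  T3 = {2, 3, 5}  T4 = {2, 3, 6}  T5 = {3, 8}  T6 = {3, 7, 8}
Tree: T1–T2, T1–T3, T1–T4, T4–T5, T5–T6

No — edge (2,8) lies in no bag.

A tree decomposition must satisfy three properties: every vertex lies in some bag; for every edge, both endpoints lie together in some bag; and for every vertex, the bags containing it form a connected subtree. Here edge (2,8) lies in no bag, so the decomposition is invalid.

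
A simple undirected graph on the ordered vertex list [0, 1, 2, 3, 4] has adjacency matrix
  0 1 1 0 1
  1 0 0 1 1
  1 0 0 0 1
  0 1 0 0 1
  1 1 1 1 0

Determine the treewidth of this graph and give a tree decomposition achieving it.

Treewidth 2.
Bags: B1 = {0, 1, 4}  B2 = {1, 3, 4}  B3 = {0, 2, 4}
Tree: B1–B2, B1–B3

The largest bag has 3 vertices, giving width 2; this decomposition certifies tw(G) ≤ 2. Conversely, {0, 1, 4} is a clique of size 3, and the vertices of any clique must share a bag in every tree decomposition; so some bag has ≥ 3 vertices and tw(G) ≥ 2. The upper and lower bounds meet at 2, so that is the treewidth.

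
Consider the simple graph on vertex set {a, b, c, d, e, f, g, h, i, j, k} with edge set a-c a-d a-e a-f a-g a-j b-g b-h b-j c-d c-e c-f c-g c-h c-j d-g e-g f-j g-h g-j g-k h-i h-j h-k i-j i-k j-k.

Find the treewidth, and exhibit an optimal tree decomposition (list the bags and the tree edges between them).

Treewidth 3.
One such decomposition:
Bags: B1 = {g, h, j, k}  B2 = {b, g, h, j}  B3 = {h, i, j, k}  B4 = {c, g, h, j}  B5 = {a, c, g, j}  B6 = {a, c, d, g}  B7 = {a, c, e, g}  B8 = {a, c, f, j}
Tree: B1–B2, B1–B3, B2–B4, B4–B5, B5–B6, B5–B7, B5–B8

Each bag holds 4 vertices, so the decomposition has width 3, which upper-bounds the treewidth. On the other hand G contains the 4-clique {c, g, h, j}. A clique must lie in a single bag of any decomposition, so no decomposition can have width below 3. Combining the bounds, tw(G) = 3.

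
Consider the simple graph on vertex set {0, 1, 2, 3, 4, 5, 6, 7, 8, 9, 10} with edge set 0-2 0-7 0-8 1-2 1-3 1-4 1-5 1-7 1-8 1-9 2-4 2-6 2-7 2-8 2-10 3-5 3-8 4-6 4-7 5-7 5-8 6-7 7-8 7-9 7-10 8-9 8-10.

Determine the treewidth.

3

A width-3 tree decomposition is:
Bags: B1 = {1, 2, 7, 8}  B2 = {1, 2, 4, 7}  B3 = {2, 7, 8, 10}  B4 = {1, 5, 7, 8}  B5 = {1, 7, 8, 9}  B6 = {2, 4, 6, 7}  B7 = {0, 2, 7, 8}  B8 = {1, 3, 5, 8}
Tree: B1–B2, B1–B3, B1–B4, B4–B5, B2–B6, B3–B7, B4–B8
Every bag has size at most 4, so the width is 4 − 1 = 3 and tw(G) ≤ 3. For the lower bound, the 4 vertices {1, 3, 5, 8} are pairwise adjacent, and any tree decomposition puts a clique entirely inside one bag — forcing width ≥ 3. Hence tw(G) = 3 exactly.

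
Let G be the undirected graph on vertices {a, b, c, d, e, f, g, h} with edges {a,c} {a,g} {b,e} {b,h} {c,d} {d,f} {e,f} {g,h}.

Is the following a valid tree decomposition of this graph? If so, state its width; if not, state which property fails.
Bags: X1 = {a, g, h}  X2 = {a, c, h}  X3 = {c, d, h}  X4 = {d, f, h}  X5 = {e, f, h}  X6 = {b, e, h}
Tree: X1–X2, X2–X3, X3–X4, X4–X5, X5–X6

Yes; width 2.

Checking the three conditions: (i) the bags cover all of {a, b, c, d, e, f, g, h}; (ii) for each edge, some bag contains both endpoints; (iii) the bags containing any fixed vertex form a subtree. All hold, so the decomposition is valid with width 3 − 1 = 2.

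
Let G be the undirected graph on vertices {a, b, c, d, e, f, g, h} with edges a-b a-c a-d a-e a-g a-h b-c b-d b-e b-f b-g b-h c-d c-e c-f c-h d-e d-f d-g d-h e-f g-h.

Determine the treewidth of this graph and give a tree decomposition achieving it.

Each bag holds 5 vertices, so the decomposition has width 4, which upper-bounds the treewidth. For the lower bound, the 5 vertices {a, b, d, g, h} are pairwise adjacent, and any tree decomposition puts a clique entirely inside one bag — forcing width ≥ 4. The upper and lower bounds meet at 4, so that is the treewidth.

Treewidth 4.
One optimal decomposition is:
Bags: B1 = {a, b, c, d, h}  B2 = {a, b, d, g, h}  B3 = {a, b, c, d, e}  B4 = {b, c, d, e, f}
Tree: B1–B2, B1–B3, B3–B4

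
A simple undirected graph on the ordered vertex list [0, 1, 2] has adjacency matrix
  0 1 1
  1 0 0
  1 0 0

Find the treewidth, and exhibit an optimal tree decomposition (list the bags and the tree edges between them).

The largest bag has 2 vertices, giving width 1; this decomposition certifies tw(G) ≤ 1. G has an edge, so its treewidth is at least 1. Therefore the treewidth is 1.

Treewidth 1.
One optimal decomposition is:
Bags: B1 = {0, 2}  B2 = {0, 1}
Tree: B1–B2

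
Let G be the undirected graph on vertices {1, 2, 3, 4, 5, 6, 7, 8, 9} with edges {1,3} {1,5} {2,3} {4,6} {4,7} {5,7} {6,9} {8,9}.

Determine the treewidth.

A width-1 tree decomposition is:
Bags: B1 = {2, 3}  B2 = {1, 3}  B3 = {1, 5}  B4 = {5, 7}  B5 = {4, 7}  B6 = {4, 6}  B7 = {6, 9}  B8 = {8, 9}
Tree: B1–B2, B2–B3, B3–B4, B4–B5, B5–B6, B6–B7, B7–B8
Each bag holds 2 vertices, so the decomposition has width 1, which upper-bounds the treewidth. Since G has at least one edge (e.g. 2–3), it is not an edgeless graph, so tw(G) ≥ 1. The upper and lower bounds meet at 1, so that is the treewidth.

1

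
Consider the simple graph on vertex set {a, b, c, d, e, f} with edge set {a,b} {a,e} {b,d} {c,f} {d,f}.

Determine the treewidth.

1

A width-1 tree decomposition is:
Bags: B1 = {a, e}  B2 = {a, b}  B3 = {b, d}  B4 = {d, f}  B5 = {c, f}
Tree: B1–B2, B2–B3, B3–B4, B4–B5
The largest bag has 2 vertices, giving width 1; this decomposition certifies tw(G) ≤ 1. Since G has at least one edge (e.g. e–a), it is not an edgeless graph, so tw(G) ≥ 1. Hence tw(G) = 1 exactly.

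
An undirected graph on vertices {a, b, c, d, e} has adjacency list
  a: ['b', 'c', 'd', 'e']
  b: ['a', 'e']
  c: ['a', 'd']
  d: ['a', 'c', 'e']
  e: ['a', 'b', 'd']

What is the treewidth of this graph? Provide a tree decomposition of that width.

Every bag has size at most 3, so the width is 3 − 1 = 2 and tw(G) ≤ 2. For the lower bound, the 3 vertices {a, d, e} are pairwise adjacent, and any tree decomposition puts a clique entirely inside one bag — forcing width ≥ 2. The upper and lower bounds meet at 2, so that is the treewidth.

Treewidth 2.
Bags: B1 = {a, b, e}  B2 = {a, d, e}  B3 = {a, c, d}
Tree: B1–B2, B2–B3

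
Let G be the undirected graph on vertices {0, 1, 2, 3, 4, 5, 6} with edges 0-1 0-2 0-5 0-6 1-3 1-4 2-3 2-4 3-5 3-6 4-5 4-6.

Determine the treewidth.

A width-3 tree decomposition is:
Bags: B1 = {0, 2, 3, 4}  B2 = {0, 3, 4, 6}  B3 = {0, 3, 4, 5}  B4 = {0, 1, 3, 4}
Tree: B1–B2, B2–B3, B3–B4
Each bag holds 4 vertices, so the decomposition has width 3, which upper-bounds the treewidth. For the lower bound: the 4 vertex sets {0,2}, {4,6}, {3}, {5} are disjoint, each induces a connected subgraph, and every pair is joined by at least one edge of G. Contracting each set to a single vertex therefore yields K_{4} as a minor, and since treewidth is minor-monotone, tw(G) ≥ tw(K_{4}) = 3. Hence tw(G) = 3 exactly.

3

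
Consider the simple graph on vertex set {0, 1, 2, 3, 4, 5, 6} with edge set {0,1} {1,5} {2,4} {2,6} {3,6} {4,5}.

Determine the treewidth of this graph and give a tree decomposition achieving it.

Every bag has size at most 2, so the width is 2 − 1 = 1 and tw(G) ≤ 1. Any graph with an edge has treewidth ≥ 1, and G has the edge 3–6. Combining the bounds, tw(G) = 1.

Treewidth 1.
One such decomposition:
Bags: B1 = {3, 6}  B2 = {2, 6}  B3 = {2, 4}  B4 = {4, 5}  B5 = {1, 5}  B6 = {0, 1}
Tree: B1–B2, B2–B3, B3–B4, B4–B5, B5–B6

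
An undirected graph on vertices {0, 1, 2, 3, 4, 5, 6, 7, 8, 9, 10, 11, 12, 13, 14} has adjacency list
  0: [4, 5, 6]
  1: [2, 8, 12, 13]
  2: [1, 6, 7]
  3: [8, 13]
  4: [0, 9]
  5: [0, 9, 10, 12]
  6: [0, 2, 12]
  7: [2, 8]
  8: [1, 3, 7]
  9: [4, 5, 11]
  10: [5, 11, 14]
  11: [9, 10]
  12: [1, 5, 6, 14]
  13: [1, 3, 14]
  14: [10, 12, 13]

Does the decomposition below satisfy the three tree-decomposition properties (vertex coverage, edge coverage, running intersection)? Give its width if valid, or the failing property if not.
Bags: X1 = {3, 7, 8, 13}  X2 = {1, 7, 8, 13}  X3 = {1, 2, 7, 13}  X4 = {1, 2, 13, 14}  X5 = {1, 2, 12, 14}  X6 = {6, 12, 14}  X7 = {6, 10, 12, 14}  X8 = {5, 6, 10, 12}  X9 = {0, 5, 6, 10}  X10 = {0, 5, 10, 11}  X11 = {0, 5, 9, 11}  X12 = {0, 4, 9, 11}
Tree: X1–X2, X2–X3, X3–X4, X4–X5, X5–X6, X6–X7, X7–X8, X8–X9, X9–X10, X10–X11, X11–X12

A tree decomposition must satisfy three properties: every vertex lies in some bag; for every edge, both endpoints lie together in some bag; and for every vertex, the bags containing it form a connected subtree. Here edge (2,6) lies in no bag, so the decomposition is invalid.

No — edge (2,6) lies in no bag.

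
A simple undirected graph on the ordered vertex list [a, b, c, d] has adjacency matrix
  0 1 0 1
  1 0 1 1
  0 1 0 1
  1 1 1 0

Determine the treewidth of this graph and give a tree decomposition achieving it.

Treewidth 2.
Bags: B1 = {b, c, d}  B2 = {a, b, d}
Tree: B1–B2

Each bag holds 3 vertices, so the decomposition has width 2, which upper-bounds the treewidth. On the other hand G contains the 3-clique {b, c, d}. A clique must lie in a single bag of any decomposition, so no decomposition can have width below 2. Therefore the treewidth is 2.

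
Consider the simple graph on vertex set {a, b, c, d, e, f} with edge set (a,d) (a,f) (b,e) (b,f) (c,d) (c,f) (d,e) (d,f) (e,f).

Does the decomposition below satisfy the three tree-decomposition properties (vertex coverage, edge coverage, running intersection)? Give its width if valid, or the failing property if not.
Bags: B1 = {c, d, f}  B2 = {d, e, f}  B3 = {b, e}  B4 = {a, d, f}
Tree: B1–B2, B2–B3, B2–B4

A tree decomposition must satisfy three properties: every vertex lies in some bag; for every edge, both endpoints lie together in some bag; and for every vertex, the bags containing it form a connected subtree. Here edge (f,b) lies in no bag, so the decomposition is invalid.

No — edge (f,b) lies in no bag.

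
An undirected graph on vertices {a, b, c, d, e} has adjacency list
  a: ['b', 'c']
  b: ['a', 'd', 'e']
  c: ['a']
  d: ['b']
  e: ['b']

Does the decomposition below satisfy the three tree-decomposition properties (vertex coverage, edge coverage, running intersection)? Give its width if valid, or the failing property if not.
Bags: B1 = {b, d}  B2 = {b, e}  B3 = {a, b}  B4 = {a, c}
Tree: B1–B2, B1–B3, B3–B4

Yes; width 1.

Vertex coverage: the bags together contain {a, b, c, d, e}, the full vertex set. Edge coverage: each edge of G has both endpoints in at least one bag. Running intersection: for every vertex, the bags containing it form a connected subtree. All three properties hold, so this is a valid tree decomposition of width max|bag| − 1 = 1, and hence tw(G) ≤ 1.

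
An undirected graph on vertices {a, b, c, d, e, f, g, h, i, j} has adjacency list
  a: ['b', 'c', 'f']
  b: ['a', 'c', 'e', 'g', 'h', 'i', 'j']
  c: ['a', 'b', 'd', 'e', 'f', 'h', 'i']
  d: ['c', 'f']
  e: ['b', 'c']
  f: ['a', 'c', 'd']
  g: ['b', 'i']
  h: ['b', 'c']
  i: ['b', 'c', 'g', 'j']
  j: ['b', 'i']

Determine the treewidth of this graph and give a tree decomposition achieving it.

The largest bag has 3 vertices, giving width 2; this decomposition certifies tw(G) ≤ 2. On the other hand G contains the 3-clique {c, d, f}. A clique must lie in a single bag of any decomposition, so no decomposition can have width below 2. Hence tw(G) = 2 exactly.

Treewidth 2.
One such decomposition:
Bags: B1 = {b, c, i}  B2 = {a, b, c}  B3 = {b, c, e}  B4 = {b, c, h}  B5 = {a, c, f}  B6 = {b, g, i}  B7 = {b, i, j}  B8 = {c, d, f}
Tree: B1–B2, B2–B3, B3–B4, B2–B5, B1–B6, B1–B7, B5–B8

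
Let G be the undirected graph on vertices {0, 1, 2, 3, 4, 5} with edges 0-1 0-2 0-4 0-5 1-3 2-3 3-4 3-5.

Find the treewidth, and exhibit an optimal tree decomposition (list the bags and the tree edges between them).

Treewidth 2.
One such decomposition:
Bags: B1 = {0, 1, 3}  B2 = {0, 3, 4}  B3 = {0, 2, 3}  B4 = {0, 3, 5}
Tree: B1–B2, B2–B3, B3–B4

The largest bag has 3 vertices, giving width 2; this decomposition certifies tw(G) ≤ 2. Since 1–0–4–3–1 is a cycle in G, G is not acyclic. Forests are exactly the graphs of treewidth ≤ 1, so tw(G) ≥ 2. The upper and lower bounds meet at 2, so that is the treewidth.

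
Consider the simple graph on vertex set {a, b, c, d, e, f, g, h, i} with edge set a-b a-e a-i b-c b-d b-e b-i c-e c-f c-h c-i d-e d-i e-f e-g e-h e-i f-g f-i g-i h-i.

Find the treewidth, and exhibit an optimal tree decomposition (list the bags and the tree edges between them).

Every bag has size at most 4, so the width is 4 − 1 = 3 and tw(G) ≤ 3. On the other hand G contains the 4-clique {e, f, g, i}. A clique must lie in a single bag of any decomposition, so no decomposition can have width below 3. Therefore the treewidth is 3.

Treewidth 3.
Bags: B1 = {b, c, e, i}  B2 = {c, e, h, i}  B3 = {c, e, f, i}  B4 = {b, d, e, i}  B5 = {a, b, e, i}  B6 = {e, f, g, i}
Tree: B1–B2, B1–B3, B1–B4, B4–B5, B3–B6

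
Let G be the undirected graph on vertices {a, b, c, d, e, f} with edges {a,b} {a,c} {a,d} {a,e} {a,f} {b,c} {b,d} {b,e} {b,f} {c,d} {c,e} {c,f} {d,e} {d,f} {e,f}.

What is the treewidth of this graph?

5

A width-5 tree decomposition is:
Bags: B1 = {a, b, c, d, e, f}
Tree: (single bag)
A single bag containing all 6 vertices is trivially a valid decomposition of width 5. Conversely, {a, b, c, d, e, f} is a clique of size 6, and the vertices of any clique must share a bag in every tree decomposition; so some bag has ≥ 6 vertices and tw(G) ≥ 5. Combining the bounds, tw(G) = 5.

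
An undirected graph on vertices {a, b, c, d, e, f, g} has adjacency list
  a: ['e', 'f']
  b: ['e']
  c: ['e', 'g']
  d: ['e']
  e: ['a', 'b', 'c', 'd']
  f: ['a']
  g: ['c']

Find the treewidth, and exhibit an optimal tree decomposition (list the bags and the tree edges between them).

Treewidth 1.
One optimal decomposition is:
Bags: B1 = {d, e}  B2 = {c, e}  B3 = {c, g}  B4 = {b, e}  B5 = {a, e}  B6 = {a, f}
Tree: B1–B2, B2–B3, B2–B4, B2–B5, B5–B6

The largest bag has 2 vertices, giving width 1; this decomposition certifies tw(G) ≤ 1. Any graph with an edge has treewidth ≥ 1, and G has the edge e–d. The upper and lower bounds meet at 1, so that is the treewidth.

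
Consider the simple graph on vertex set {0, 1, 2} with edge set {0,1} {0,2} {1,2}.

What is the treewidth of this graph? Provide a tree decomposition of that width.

Treewidth 2.
One such decomposition:
Bags: B1 = {0, 1, 2}
Tree: (single bag)

A single bag containing all 3 vertices is trivially a valid decomposition of width 2. Conversely, {0, 1, 2} is a clique of size 3, and the vertices of any clique must share a bag in every tree decomposition; so some bag has ≥ 3 vertices and tw(G) ≥ 2. Combining the bounds, tw(G) = 2.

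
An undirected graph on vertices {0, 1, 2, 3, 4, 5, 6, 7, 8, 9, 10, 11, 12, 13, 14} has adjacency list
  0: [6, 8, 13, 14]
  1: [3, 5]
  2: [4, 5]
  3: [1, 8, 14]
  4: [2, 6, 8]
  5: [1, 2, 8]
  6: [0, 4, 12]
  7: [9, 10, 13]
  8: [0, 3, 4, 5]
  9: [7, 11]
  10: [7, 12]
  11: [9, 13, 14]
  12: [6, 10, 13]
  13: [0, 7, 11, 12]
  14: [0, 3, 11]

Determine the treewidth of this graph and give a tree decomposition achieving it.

Treewidth 3.
One optimal decomposition is:
Bags: B1 = {1, 2, 3, 5}  B2 = {2, 3, 5, 8}  B3 = {2, 3, 4, 8}  B4 = {3, 4, 8, 14}  B5 = {0, 4, 8, 14}  B6 = {0, 4, 6, 14}  B7 = {0, 6, 11, 14}  B8 = {0, 6, 11, 13}  B9 = {6, 11, 12, 13}  B10 = {9, 11, 12, 13}  B11 = {7, 9, 12, 13}  B12 = {7, 9, 10, 12}
Tree: B1–B2, B2–B3, B3–B4, B4–B5, B5–B6, B6–B7, B7–B8, B8–B9, B9–B10, B10–B11, B11–B12

Every bag has size at most 4, so the width is 4 − 1 = 3 and tw(G) ≤ 3. For the lower bound: the 4 vertex sets {1,2,5}, {3}, {8}, {0,4,6,14} are disjoint, each induces a connected subgraph, and every pair is joined by at least one edge of G. Contracting each set to a single vertex therefore yields K_{4} as a minor, and since treewidth is minor-monotone, tw(G) ≥ tw(K_{4}) = 3. Combining the bounds, tw(G) = 3.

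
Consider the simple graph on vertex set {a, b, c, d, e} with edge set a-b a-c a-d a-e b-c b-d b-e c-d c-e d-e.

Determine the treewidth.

4

A width-4 tree decomposition is:
Bags: B1 = {a, b, c, d, e}
Tree: (single bag)
With just one bag of size 5, the width is 5 − 1 = 4, so tw(G) ≤ 4. For the lower bound, the 5 vertices {a, b, c, d, e} are pairwise adjacent, and any tree decomposition puts a clique entirely inside one bag — forcing width ≥ 4. Hence tw(G) = 4 exactly.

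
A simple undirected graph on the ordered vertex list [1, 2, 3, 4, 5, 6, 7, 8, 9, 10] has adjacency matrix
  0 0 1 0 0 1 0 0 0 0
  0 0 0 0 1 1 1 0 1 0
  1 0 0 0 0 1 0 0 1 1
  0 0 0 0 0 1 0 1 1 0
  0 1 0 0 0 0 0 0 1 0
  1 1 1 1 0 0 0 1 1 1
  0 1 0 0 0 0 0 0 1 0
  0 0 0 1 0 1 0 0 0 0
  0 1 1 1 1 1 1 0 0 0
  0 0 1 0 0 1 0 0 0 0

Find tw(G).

2

A width-2 tree decomposition is:
Bags: B1 = {2, 6, 9}  B2 = {4, 6, 9}  B3 = {4, 6, 8}  B4 = {3, 6, 9}  B5 = {1, 3, 6}  B6 = {3, 6, 10}  B7 = {2, 5, 9}  B8 = {2, 7, 9}
Tree: B1–B2, B2–B3, B2–B4, B4–B5, B5–B6, B1–B7, B7–B8
Every bag has size at most 3, so the width is 3 − 1 = 2 and tw(G) ≤ 2. For the lower bound, the 3 vertices {2, 5, 9} are pairwise adjacent, and any tree decomposition puts a clique entirely inside one bag — forcing width ≥ 2. Combining the bounds, tw(G) = 2.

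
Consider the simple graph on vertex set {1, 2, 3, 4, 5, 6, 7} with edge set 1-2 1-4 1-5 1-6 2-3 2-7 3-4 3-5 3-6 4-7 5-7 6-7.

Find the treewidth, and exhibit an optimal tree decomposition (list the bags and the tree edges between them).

Treewidth 3.
Bags: B1 = {1, 3, 5, 7}  B2 = {1, 2, 3, 7}  B3 = {1, 3, 6, 7}  B4 = {1, 3, 4, 7}
Tree: B1–B2, B2–B3, B3–B4

The largest bag has 4 vertices, giving width 3; this decomposition certifies tw(G) ≤ 3. For the lower bound: the 4 vertex sets {1,5}, {2,7}, {3}, {6} are disjoint, each induces a connected subgraph, and every pair is joined by at least one edge of G. Contracting each set to a single vertex therefore yields K_{4} as a minor, and since treewidth is minor-monotone, tw(G) ≥ tw(K_{4}) = 3. Hence tw(G) = 3 exactly.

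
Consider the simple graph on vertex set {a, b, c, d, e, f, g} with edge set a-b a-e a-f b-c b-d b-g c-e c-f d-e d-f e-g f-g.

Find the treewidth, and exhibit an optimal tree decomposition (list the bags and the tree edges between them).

Treewidth 3.
One such decomposition:
Bags: B1 = {a, b, e, f}  B2 = {b, e, f, g}  B3 = {b, c, e, f}  B4 = {b, d, e, f}
Tree: B1–B2, B2–B3, B3–B4

Each bag holds 4 vertices, so the decomposition has width 3, which upper-bounds the treewidth. For the lower bound: the 4 vertex sets {a,b}, {f,g}, {e}, {c} are disjoint, each induces a connected subgraph, and every pair is joined by at least one edge of G. Contracting each set to a single vertex therefore yields K_{4} as a minor, and since treewidth is minor-monotone, tw(G) ≥ tw(K_{4}) = 3. Hence tw(G) = 3 exactly.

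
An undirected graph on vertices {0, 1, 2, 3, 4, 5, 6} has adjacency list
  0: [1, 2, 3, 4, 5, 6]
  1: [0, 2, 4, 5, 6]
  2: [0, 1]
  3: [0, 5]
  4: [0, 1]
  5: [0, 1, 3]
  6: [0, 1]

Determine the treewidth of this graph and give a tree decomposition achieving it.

Each bag holds 3 vertices, so the decomposition has width 2, which upper-bounds the treewidth. Conversely, {0, 1, 2} is a clique of size 3, and the vertices of any clique must share a bag in every tree decomposition; so some bag has ≥ 3 vertices and tw(G) ≥ 2. The upper and lower bounds meet at 2, so that is the treewidth.

Treewidth 2.
One optimal decomposition is:
Bags: B1 = {0, 1, 6}  B2 = {0, 1, 5}  B3 = {0, 1, 4}  B4 = {0, 3, 5}  B5 = {0, 1, 2}
Tree: B1–B2, B1–B3, B2–B4, B3–B5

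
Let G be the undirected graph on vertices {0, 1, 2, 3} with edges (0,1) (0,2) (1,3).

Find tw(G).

A width-1 tree decomposition is:
Bags: B1 = {0, 2}  B2 = {0, 1}  B3 = {1, 3}
Tree: B1–B2, B2–B3
Every bag has size at most 2, so the width is 2 − 1 = 1 and tw(G) ≤ 1. Any graph with an edge has treewidth ≥ 1, and G has the edge 2–0. Hence tw(G) = 1 exactly.

1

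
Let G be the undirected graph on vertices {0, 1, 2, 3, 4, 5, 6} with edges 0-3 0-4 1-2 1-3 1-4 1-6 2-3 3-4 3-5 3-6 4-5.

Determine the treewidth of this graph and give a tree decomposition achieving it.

The largest bag has 3 vertices, giving width 2; this decomposition certifies tw(G) ≤ 2. For the lower bound, the 3 vertices {0, 3, 4} are pairwise adjacent, and any tree decomposition puts a clique entirely inside one bag — forcing width ≥ 2. The upper and lower bounds meet at 2, so that is the treewidth.

Treewidth 2.
One such decomposition:
Bags: B1 = {1, 2, 3}  B2 = {1, 3, 4}  B3 = {0, 3, 4}  B4 = {3, 4, 5}  B5 = {1, 3, 6}
Tree: B1–B2, B2–B3, B3–B4, B2–B5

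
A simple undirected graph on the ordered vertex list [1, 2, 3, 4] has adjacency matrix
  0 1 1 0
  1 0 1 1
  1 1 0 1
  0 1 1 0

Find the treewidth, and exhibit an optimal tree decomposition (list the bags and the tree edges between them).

Treewidth 2.
One optimal decomposition is:
Bags: B1 = {1, 2, 3}  B2 = {2, 3, 4}
Tree: B1–B2

Every bag has size at most 3, so the width is 3 − 1 = 2 and tw(G) ≤ 2. Conversely, {1, 2, 3} is a clique of size 3, and the vertices of any clique must share a bag in every tree decomposition; so some bag has ≥ 3 vertices and tw(G) ≥ 2. Combining the bounds, tw(G) = 2.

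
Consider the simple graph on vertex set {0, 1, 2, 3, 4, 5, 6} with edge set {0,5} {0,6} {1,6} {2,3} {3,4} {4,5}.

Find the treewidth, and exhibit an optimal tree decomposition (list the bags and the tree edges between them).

The largest bag has 2 vertices, giving width 1; this decomposition certifies tw(G) ≤ 1. Any graph with an edge has treewidth ≥ 1, and G has the edge 1–6. Combining the bounds, tw(G) = 1.

Treewidth 1.
One such decomposition:
Bags: B1 = {1, 6}  B2 = {0, 6}  B3 = {0, 5}  B4 = {4, 5}  B5 = {3, 4}  B6 = {2, 3}
Tree: B1–B2, B2–B3, B3–B4, B4–B5, B5–B6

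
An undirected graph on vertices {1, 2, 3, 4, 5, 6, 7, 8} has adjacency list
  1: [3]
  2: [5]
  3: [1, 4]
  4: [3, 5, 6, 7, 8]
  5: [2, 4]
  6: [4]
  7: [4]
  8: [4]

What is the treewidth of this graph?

A width-1 tree decomposition is:
Bags: B1 = {3, 4}  B2 = {4, 7}  B3 = {4, 5}  B4 = {4, 8}  B5 = {2, 5}  B6 = {1, 3}  B7 = {4, 6}
Tree: B1–B2, B2–B3, B2–B4, B3–B5, B1–B6, B1–B7
The largest bag has 2 vertices, giving width 1; this decomposition certifies tw(G) ≤ 1. Any graph with an edge has treewidth ≥ 1, and G has the edge 4–3. Combining the bounds, tw(G) = 1.

1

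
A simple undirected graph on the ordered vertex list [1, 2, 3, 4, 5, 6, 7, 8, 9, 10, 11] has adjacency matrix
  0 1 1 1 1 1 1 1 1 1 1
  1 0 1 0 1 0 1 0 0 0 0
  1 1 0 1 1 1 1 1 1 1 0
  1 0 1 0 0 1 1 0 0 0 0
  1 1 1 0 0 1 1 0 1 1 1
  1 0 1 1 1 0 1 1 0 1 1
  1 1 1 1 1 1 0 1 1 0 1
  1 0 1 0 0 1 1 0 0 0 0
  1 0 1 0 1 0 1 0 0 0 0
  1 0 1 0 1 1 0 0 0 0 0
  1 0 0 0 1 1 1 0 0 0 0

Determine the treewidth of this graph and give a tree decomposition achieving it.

Every bag has size at most 5, so the width is 5 − 1 = 4 and tw(G) ≤ 4. On the other hand G contains the 5-clique {1, 5, 6, 7, 11}. A clique must lie in a single bag of any decomposition, so no decomposition can have width below 4. The upper and lower bounds meet at 4, so that is the treewidth.

Treewidth 4.
Bags: B1 = {1, 3, 5, 6, 7}  B2 = {1, 3, 5, 7, 9}  B3 = {1, 3, 4, 6, 7}  B4 = {1, 5, 6, 7, 11}  B5 = {1, 3, 6, 7, 8}  B6 = {1, 3, 5, 6, 10}  B7 = {1, 2, 3, 5, 7}
Tree: B1–B2, B1–B3, B1–B4, B1–B5, B1–B6, B1–B7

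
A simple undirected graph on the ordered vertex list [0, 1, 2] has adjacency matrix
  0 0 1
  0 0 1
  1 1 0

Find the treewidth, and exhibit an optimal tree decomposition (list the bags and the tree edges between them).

Treewidth 1.
Bags: B1 = {1, 2}  B2 = {0, 2}
Tree: B1–B2

Every bag has size at most 2, so the width is 2 − 1 = 1 and tw(G) ≤ 1. Any graph with an edge has treewidth ≥ 1, and G has the edge 2–1. The upper and lower bounds meet at 1, so that is the treewidth.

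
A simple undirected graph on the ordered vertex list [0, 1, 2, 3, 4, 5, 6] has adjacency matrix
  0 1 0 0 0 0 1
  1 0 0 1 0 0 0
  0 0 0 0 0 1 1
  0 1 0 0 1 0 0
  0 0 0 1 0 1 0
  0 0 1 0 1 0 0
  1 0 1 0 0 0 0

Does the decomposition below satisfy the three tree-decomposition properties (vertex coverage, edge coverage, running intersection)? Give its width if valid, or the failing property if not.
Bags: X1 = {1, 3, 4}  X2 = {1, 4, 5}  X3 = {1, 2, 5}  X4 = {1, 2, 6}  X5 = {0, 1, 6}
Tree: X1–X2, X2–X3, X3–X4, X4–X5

Vertex coverage: the bags together contain {0, 1, 2, 3, 4, 5, 6}, the full vertex set. Edge coverage: each edge of G has both endpoints in at least one bag. Running intersection: for every vertex, the bags containing it form a connected subtree. All three properties hold, so this is a valid tree decomposition of width max|bag| − 1 = 2, and hence tw(G) ≤ 2.

Yes; width 2.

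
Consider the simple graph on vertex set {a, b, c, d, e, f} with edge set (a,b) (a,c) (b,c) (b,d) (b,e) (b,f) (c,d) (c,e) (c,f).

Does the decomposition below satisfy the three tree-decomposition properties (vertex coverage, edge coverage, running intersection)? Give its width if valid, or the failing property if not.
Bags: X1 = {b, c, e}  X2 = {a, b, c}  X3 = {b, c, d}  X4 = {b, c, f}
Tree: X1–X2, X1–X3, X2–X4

Checking the three conditions: (i) the bags cover all of {a, b, c, d, e, f}; (ii) for each edge, some bag contains both endpoints; (iii) the bags containing any fixed vertex form a subtree. All hold, so the decomposition is valid with width 3 − 1 = 2.

Yes; width 2.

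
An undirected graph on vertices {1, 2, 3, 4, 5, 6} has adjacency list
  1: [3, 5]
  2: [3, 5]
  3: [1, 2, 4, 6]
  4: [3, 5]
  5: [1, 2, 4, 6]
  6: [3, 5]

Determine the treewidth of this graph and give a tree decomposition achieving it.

Treewidth 2.
One such decomposition:
Bags: B1 = {3, 4, 5}  B2 = {3, 5, 6}  B3 = {2, 3, 5}  B4 = {1, 3, 5}
Tree: B1–B2, B2–B3, B3–B4

Every bag has size at most 3, so the width is 3 − 1 = 2 and tw(G) ≤ 2. For the lower bound, G contains the cycle 3–4–5–6–3, so G is not a forest; only forests have treewidth ≤ 1, hence tw(G) ≥ 2. Combining the bounds, tw(G) = 2.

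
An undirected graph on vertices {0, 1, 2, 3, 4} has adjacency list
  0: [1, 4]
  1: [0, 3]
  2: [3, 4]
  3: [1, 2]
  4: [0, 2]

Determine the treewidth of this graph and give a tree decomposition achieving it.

Treewidth 2.
One optimal decomposition is:
Bags: B1 = {0, 1, 3}  B2 = {0, 3, 4}  B3 = {2, 3, 4}
Tree: B1–B2, B2–B3

Every bag has size at most 3, so the width is 3 − 1 = 2 and tw(G) ≤ 2. Since 3–1–0–4–2–3 is a cycle in G, G is not acyclic. Forests are exactly the graphs of treewidth ≤ 1, so tw(G) ≥ 2. Combining the bounds, tw(G) = 2.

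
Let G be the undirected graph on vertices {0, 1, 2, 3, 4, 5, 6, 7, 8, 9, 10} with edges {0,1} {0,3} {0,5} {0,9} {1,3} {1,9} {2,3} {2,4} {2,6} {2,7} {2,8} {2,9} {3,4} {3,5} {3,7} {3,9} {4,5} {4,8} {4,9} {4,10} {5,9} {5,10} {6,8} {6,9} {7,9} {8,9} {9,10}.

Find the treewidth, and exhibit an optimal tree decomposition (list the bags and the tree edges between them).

Treewidth 3.
One optimal decomposition is:
Bags: B1 = {2, 3, 4, 9}  B2 = {2, 3, 7, 9}  B3 = {3, 4, 5, 9}  B4 = {0, 3, 5, 9}  B5 = {0, 1, 3, 9}  B6 = {2, 4, 8, 9}  B7 = {4, 5, 9, 10}  B8 = {2, 6, 8, 9}
Tree: B1–B2, B1–B3, B3–B4, B4–B5, B1–B6, B3–B7, B6–B8

Every bag has size at most 4, so the width is 4 − 1 = 3 and tw(G) ≤ 3. For the lower bound, the 4 vertices {2, 4, 8, 9} are pairwise adjacent, and any tree decomposition puts a clique entirely inside one bag — forcing width ≥ 3. Hence tw(G) = 3 exactly.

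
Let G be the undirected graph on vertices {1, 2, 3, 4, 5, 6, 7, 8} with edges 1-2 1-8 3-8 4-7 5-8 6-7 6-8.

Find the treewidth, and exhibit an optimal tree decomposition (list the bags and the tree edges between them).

Every bag has size at most 2, so the width is 2 − 1 = 1 and tw(G) ≤ 1. Since G has at least one edge (e.g. 8–1), it is not an edgeless graph, so tw(G) ≥ 1. Hence tw(G) = 1 exactly.

Treewidth 1.
One optimal decomposition is:
Bags: B1 = {1, 8}  B2 = {6, 8}  B3 = {6, 7}  B4 = {3, 8}  B5 = {1, 2}  B6 = {5, 8}  B7 = {4, 7}
Tree: B1–B2, B2–B3, B1–B4, B1–B5, B4–B6, B3–B7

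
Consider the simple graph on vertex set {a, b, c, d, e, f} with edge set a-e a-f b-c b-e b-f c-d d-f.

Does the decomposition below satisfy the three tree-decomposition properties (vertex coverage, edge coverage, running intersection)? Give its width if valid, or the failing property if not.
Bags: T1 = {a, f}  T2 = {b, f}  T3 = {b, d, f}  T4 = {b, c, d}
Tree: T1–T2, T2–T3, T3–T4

No — vertex e appears in no bag.

A tree decomposition must satisfy three properties: every vertex lies in some bag; for every edge, both endpoints lie together in some bag; and for every vertex, the bags containing it form a connected subtree. Here vertex e appears in no bag, so the decomposition is invalid.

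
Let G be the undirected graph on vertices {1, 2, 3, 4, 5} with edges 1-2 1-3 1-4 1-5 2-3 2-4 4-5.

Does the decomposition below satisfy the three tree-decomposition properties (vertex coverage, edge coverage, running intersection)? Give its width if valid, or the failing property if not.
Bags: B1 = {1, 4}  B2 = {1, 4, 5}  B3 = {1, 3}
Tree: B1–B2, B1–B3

A tree decomposition must satisfy three properties: every vertex lies in some bag; for every edge, both endpoints lie together in some bag; and for every vertex, the bags containing it form a connected subtree. Here vertex 2 appears in no bag, so the decomposition is invalid.

No — vertex 2 appears in no bag.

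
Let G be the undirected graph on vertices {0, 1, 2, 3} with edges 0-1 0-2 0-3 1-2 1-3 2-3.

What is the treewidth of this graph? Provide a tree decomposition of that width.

With just one bag of size 4, the width is 4 − 1 = 3, so tw(G) ≤ 3. Conversely, {0, 1, 2, 3} is a clique of size 4, and the vertices of any clique must share a bag in every tree decomposition; so some bag has ≥ 4 vertices and tw(G) ≥ 3. Hence tw(G) = 3 exactly.

Treewidth 3.
Bags: B1 = {0, 1, 2, 3}
Tree: (single bag)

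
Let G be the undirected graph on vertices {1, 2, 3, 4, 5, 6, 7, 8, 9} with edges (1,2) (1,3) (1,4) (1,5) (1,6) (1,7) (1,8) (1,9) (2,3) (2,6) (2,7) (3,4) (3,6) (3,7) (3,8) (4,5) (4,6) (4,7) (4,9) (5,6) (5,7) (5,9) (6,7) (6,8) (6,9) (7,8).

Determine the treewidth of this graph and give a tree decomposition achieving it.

Treewidth 4.
Bags: B1 = {1, 4, 5, 6, 7}  B2 = {1, 3, 4, 6, 7}  B3 = {1, 3, 6, 7, 8}  B4 = {1, 2, 3, 6, 7}  B5 = {1, 4, 5, 6, 9}
Tree: B1–B2, B2–B3, B2–B4, B1–B5

The largest bag has 5 vertices, giving width 4; this decomposition certifies tw(G) ≤ 4. On the other hand G contains the 5-clique {1, 4, 5, 6, 9}. A clique must lie in a single bag of any decomposition, so no decomposition can have width below 4. Therefore the treewidth is 4.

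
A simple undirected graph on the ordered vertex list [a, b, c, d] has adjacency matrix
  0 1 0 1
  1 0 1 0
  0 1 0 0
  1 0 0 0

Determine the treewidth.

1

A width-1 tree decomposition is:
Bags: B1 = {b, c}  B2 = {a, b}  B3 = {a, d}
Tree: B1–B2, B2–B3
Each bag holds 2 vertices, so the decomposition has width 1, which upper-bounds the treewidth. Since G has at least one edge (e.g. b–c), it is not an edgeless graph, so tw(G) ≥ 1. The upper and lower bounds meet at 1, so that is the treewidth.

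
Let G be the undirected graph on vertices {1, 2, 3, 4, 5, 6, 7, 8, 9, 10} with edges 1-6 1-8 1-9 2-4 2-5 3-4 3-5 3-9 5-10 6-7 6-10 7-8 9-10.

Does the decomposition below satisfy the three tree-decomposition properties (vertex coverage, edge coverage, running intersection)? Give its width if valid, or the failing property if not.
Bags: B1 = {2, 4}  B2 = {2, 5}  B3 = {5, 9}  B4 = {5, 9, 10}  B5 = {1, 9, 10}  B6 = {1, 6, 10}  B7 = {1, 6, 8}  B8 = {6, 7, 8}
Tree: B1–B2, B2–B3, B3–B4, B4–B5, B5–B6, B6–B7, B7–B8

No — vertex 3 appears in no bag.

A tree decomposition must satisfy three properties: every vertex lies in some bag; for every edge, both endpoints lie together in some bag; and for every vertex, the bags containing it form a connected subtree. Here vertex 3 appears in no bag, so the decomposition is invalid.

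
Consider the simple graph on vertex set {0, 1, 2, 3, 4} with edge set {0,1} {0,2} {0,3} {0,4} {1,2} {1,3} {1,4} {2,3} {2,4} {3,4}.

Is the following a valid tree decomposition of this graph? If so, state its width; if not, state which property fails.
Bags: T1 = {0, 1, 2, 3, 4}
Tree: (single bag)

Yes; width 4.

Vertex coverage: the bags together contain {0, 1, 2, 3, 4}, the full vertex set. Edge coverage: each edge of G has both endpoints in at least one bag. Running intersection: for every vertex, the bags containing it form a connected subtree. All three properties hold, so this is a valid tree decomposition of width max|bag| − 1 = 4, and hence tw(G) ≤ 4.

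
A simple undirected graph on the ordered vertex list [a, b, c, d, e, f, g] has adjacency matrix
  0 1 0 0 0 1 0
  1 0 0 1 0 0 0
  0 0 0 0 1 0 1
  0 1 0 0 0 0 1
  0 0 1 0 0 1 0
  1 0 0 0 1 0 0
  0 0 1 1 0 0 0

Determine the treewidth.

A width-2 tree decomposition is:
Bags: B1 = {b, d, g}  B2 = {b, c, g}  B3 = {b, c, e}  B4 = {b, e, f}  B5 = {a, b, f}
Tree: B1–B2, B2–B3, B3–B4, B4–B5
Every bag has size at most 3, so the width is 3 − 1 = 2 and tw(G) ≤ 2. For the lower bound, G contains the cycle b–d–g–c–e–f–a–b, so G is not a forest; only forests have treewidth ≤ 1, hence tw(G) ≥ 2. Combining the bounds, tw(G) = 2.

2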